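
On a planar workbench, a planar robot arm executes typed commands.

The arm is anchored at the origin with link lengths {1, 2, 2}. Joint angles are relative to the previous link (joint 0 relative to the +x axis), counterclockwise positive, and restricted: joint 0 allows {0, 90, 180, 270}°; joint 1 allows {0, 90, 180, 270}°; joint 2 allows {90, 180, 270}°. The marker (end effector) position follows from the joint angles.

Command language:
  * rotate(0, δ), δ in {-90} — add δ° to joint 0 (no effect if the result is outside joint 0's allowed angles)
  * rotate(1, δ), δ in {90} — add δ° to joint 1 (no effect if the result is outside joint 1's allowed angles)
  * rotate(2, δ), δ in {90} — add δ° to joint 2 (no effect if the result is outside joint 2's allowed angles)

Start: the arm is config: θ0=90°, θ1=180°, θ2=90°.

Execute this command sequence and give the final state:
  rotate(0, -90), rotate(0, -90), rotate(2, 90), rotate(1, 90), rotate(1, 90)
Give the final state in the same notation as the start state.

begin: config: θ0=90°, θ1=180°, θ2=90°
step 1 (rotate(0, -90)): config: θ0=0°, θ1=180°, θ2=90°
step 2 (rotate(0, -90)): config: θ0=270°, θ1=180°, θ2=90°
step 3 (rotate(2, 90)): config: θ0=270°, θ1=180°, θ2=180°
step 4 (rotate(1, 90)): config: θ0=270°, θ1=270°, θ2=180°
step 5 (rotate(1, 90)): config: θ0=270°, θ1=0°, θ2=180°

config: θ0=270°, θ1=0°, θ2=180°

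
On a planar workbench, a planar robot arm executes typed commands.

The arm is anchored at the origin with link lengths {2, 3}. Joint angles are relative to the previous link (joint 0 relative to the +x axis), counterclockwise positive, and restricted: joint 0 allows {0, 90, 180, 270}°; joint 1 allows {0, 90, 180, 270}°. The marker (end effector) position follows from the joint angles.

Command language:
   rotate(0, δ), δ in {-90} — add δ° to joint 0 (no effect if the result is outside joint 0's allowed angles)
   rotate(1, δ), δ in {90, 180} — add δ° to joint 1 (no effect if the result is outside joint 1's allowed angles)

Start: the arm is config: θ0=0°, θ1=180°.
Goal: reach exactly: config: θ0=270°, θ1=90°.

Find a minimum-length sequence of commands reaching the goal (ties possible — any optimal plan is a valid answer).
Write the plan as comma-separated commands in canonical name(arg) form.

start: config: θ0=0°, θ1=180°
t=1 rotate(0, -90) ⇒ config: θ0=270°, θ1=180°
t=2 rotate(1, 180) ⇒ config: θ0=270°, θ1=0°
t=3 rotate(1, 90) ⇒ config: θ0=270°, θ1=90°
shorter routes all fall short; 3 is best.

rotate(0, -90), rotate(1, 180), rotate(1, 90)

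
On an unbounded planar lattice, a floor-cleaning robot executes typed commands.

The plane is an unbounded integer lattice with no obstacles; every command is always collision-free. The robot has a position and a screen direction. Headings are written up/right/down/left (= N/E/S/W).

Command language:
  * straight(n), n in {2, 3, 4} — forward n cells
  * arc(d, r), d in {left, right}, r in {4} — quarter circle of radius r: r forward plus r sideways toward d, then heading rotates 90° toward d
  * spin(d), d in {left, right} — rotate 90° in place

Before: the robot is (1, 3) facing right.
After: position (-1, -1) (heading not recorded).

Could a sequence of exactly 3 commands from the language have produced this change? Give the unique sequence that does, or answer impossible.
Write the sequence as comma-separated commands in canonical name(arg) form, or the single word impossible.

key: order matters: swapping straight(2) and arc(right, 4) lands elsewhere
start: (1, 3) facing right
[1] after straight(2): (3, 3) facing right
[2] after spin(right): (3, 3) facing down
[3] after arc(right, 4): (-1, -1) facing left
all 343 alternatives checked — unique.

straight(2), spin(right), arc(right, 4)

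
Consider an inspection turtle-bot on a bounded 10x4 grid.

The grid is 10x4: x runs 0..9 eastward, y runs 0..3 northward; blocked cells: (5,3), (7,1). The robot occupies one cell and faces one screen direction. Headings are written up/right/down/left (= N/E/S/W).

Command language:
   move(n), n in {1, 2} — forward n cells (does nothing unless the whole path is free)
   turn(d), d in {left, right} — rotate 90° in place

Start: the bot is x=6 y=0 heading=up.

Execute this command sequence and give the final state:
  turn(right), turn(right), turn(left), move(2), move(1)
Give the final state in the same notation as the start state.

start: x=6 y=0 heading=up
t=1 turn(right) ⇒ x=6 y=0 heading=right
t=2 turn(right) ⇒ x=6 y=0 heading=down
t=3 turn(left) ⇒ x=6 y=0 heading=right
t=4 move(2) ⇒ x=8 y=0 heading=right
t=5 move(1) ⇒ x=9 y=0 heading=right

x=9 y=0 heading=right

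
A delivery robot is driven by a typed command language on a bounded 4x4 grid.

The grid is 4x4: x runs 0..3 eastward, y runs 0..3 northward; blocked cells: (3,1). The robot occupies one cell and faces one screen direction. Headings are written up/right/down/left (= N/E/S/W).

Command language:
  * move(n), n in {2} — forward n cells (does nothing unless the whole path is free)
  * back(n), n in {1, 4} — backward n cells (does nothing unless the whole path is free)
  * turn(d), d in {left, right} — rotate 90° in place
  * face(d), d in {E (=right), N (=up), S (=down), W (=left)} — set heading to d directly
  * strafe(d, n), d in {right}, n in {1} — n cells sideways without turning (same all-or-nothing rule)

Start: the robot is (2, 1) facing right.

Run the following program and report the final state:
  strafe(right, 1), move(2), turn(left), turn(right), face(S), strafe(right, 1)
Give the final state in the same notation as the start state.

start: (2, 1) facing right
t=1 strafe(right, 1) ⇒ (2, 0) facing right
t=2 move(2) ⇒ (2, 0) facing right
t=3 turn(left) ⇒ (2, 0) facing up
t=4 turn(right) ⇒ (2, 0) facing right
t=5 face(S) ⇒ (2, 0) facing down
t=6 strafe(right, 1) ⇒ (1, 0) facing down

(1, 0) facing down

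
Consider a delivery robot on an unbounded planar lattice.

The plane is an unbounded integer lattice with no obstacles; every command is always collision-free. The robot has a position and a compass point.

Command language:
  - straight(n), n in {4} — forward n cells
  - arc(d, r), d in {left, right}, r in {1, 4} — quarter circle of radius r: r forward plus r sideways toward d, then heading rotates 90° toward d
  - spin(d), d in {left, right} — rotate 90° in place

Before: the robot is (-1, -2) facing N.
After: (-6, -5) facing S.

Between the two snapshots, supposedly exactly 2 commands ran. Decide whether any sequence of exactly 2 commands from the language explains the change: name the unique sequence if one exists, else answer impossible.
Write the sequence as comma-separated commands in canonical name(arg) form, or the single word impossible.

arc(left, 1), arc(left, 4)

key: position moved to (-6,-5) AND the heading swung to S — translation plus rotation needed
start: (-1, -2) facing N
t=1 arc(left, 1) ⇒ (-2, -1) facing W
t=2 arc(left, 4) ⇒ (-6, -5) facing S
uniquely the one of 49 2-step routes that fits.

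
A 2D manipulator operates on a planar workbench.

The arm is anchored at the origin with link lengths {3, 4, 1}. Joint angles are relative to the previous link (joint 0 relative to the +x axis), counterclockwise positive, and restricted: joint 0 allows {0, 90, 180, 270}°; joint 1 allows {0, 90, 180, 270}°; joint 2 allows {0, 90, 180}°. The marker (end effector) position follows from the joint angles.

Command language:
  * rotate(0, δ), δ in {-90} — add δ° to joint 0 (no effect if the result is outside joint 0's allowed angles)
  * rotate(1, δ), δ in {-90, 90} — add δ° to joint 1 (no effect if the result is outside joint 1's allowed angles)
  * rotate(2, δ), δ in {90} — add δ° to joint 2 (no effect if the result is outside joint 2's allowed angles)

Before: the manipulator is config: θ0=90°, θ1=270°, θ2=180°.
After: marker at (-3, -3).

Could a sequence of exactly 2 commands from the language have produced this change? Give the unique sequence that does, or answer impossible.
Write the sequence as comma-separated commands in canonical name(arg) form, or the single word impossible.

initial: config: θ0=90°, θ1=270°, θ2=180°
step 1 (rotate(0, -90)): config: θ0=0°, θ1=270°, θ2=180°
step 2 (rotate(0, -90)): config: θ0=270°, θ1=270°, θ2=180°
all 16 alternatives checked — unique.

rotate(0, -90), rotate(0, -90)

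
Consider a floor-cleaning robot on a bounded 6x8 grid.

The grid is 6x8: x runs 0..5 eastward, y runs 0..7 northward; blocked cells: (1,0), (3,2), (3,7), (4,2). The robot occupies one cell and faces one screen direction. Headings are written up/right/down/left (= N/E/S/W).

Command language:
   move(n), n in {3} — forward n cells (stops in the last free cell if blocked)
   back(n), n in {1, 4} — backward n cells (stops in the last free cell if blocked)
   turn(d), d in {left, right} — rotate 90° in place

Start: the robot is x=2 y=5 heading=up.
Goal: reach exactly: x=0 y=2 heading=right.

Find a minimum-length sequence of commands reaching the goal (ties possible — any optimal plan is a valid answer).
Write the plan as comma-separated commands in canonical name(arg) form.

initial: x=2 y=5 heading=up
step 1 (back(1)): x=2 y=4 heading=up
step 2 (back(1)): x=2 y=3 heading=up
step 3 (back(1)): x=2 y=2 heading=up
step 4 (turn(right)): x=2 y=2 heading=right
step 5 (back(4)): x=0 y=2 heading=right
no 4-step plan works, so 5 is optimal.

back(1), back(1), back(1), turn(right), back(4)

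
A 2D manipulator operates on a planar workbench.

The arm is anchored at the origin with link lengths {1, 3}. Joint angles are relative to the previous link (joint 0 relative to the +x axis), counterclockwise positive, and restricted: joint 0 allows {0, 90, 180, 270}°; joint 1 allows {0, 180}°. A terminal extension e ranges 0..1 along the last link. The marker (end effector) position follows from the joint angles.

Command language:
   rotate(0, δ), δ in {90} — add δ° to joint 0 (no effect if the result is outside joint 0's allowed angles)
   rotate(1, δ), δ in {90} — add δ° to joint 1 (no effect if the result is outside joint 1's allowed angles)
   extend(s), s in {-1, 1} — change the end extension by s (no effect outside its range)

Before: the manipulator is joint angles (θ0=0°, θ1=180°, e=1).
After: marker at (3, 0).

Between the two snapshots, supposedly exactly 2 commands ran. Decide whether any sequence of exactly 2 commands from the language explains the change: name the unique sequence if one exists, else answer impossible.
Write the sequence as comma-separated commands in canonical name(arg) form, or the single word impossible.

begin: joint angles (θ0=0°, θ1=180°, e=1)
1. rotate(0, 90) → joint angles (θ0=90°, θ1=180°, e=1)
2. rotate(0, 90) → joint angles (θ0=180°, θ1=180°, e=1)
no rival 2-sequence matches.

rotate(0, 90), rotate(0, 90)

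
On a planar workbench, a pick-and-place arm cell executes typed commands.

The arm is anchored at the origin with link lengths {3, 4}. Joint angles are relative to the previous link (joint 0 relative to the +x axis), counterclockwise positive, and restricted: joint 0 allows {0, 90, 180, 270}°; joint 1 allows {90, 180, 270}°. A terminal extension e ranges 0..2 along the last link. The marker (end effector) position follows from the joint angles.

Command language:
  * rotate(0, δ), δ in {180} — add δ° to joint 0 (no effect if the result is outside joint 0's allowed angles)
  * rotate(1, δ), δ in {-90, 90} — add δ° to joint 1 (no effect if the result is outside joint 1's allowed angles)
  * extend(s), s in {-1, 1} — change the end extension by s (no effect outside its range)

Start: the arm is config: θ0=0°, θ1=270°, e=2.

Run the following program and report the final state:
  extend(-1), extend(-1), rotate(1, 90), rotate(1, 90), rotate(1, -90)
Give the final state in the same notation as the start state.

config: θ0=0°, θ1=180°, e=0

initial: config: θ0=0°, θ1=270°, e=2
[1] after extend(-1): config: θ0=0°, θ1=270°, e=1
[2] after extend(-1): config: θ0=0°, θ1=270°, e=0
[3] after rotate(1, 90): config: θ0=0°, θ1=270°, e=0
[4] after rotate(1, 90): config: θ0=0°, θ1=270°, e=0
[5] after rotate(1, -90): config: θ0=0°, θ1=180°, e=0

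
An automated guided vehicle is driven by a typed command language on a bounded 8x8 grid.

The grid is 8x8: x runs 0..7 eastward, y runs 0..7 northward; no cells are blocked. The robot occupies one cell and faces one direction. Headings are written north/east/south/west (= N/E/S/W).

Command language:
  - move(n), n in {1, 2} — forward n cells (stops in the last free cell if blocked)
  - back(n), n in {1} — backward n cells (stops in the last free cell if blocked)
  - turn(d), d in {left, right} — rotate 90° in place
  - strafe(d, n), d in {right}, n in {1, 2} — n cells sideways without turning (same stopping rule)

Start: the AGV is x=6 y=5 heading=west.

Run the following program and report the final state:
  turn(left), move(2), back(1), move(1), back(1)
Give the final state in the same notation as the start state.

x=6 y=4 heading=south

t0: x=6 y=5 heading=west
t=1 turn(left) ⇒ x=6 y=5 heading=south
t=2 move(2) ⇒ x=6 y=3 heading=south
t=3 back(1) ⇒ x=6 y=4 heading=south
t=4 move(1) ⇒ x=6 y=3 heading=south
t=5 back(1) ⇒ x=6 y=4 heading=south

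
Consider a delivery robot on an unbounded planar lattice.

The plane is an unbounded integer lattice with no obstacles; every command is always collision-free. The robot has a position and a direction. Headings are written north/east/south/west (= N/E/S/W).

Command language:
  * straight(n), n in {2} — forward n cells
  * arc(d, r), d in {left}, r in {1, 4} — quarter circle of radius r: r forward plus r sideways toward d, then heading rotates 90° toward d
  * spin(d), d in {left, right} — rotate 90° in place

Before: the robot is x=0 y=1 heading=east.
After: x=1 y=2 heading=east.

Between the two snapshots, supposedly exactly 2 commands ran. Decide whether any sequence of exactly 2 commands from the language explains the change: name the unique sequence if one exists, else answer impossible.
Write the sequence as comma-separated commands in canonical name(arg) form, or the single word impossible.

key: running spin(right) before arc(left, 1) would end elsewhere — order is forced
initial: x=0 y=1 heading=east
1. arc(left, 1) → x=1 y=2 heading=north
2. spin(right) → x=1 y=2 heading=east
no rival 2-sequence matches.

arc(left, 1), spin(right)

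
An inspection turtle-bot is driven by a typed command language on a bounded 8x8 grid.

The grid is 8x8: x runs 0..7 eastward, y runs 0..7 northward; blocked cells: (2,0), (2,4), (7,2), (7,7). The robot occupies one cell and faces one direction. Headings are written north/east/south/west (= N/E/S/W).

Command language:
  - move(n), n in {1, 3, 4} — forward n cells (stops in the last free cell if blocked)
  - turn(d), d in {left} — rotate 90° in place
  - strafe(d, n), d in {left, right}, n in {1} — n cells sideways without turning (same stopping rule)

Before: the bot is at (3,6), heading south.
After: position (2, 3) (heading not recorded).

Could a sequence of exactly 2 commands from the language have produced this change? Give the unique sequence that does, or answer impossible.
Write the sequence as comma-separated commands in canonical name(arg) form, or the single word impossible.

key: running strafe(right, 1) before move(3) would end elsewhere — order is forced
initial: at (3,6), heading south
t=1 move(3) ⇒ at (3,3), heading south
t=2 strafe(right, 1) ⇒ at (2,3), heading south
no other 2-command option fits: unique.

move(3), strafe(right, 1)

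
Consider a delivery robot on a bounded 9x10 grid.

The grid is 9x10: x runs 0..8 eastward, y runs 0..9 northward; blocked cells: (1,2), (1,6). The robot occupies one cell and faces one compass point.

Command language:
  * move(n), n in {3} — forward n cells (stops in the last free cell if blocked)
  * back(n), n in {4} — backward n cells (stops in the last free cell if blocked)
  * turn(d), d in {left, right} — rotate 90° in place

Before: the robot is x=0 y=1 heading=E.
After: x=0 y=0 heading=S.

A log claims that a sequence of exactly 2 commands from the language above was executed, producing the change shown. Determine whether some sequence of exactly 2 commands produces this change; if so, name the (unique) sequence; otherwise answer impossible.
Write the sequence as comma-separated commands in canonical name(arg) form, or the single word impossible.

turn(right), move(3)

key: move(3) runs into the grid edge before its full distance
t0: x=0 y=1 heading=E
step 1 (turn(right)): x=0 y=1 heading=S
step 2 (move(3)): x=0 y=0 heading=S
all 16 alternatives checked — unique.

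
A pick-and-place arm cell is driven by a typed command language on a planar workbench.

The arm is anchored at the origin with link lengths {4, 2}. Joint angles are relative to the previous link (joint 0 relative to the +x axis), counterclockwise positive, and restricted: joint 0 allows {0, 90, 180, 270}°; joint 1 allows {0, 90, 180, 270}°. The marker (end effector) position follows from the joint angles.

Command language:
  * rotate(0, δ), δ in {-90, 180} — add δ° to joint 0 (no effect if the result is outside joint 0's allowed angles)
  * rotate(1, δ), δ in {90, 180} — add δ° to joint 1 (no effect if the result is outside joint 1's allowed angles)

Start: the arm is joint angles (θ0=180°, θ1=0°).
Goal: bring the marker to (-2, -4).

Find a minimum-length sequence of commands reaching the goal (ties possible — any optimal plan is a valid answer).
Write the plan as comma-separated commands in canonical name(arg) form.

rotate(1, 180), rotate(0, -90), rotate(1, 90), rotate(0, 180)

from: joint angles (θ0=180°, θ1=0°)
1. rotate(1, 180) → joint angles (θ0=180°, θ1=180°)
2. rotate(0, -90) → joint angles (θ0=90°, θ1=180°)
3. rotate(1, 90) → joint angles (θ0=90°, θ1=270°)
4. rotate(0, 180) → joint angles (θ0=270°, θ1=270°)
minimal: 4 command(s), checked below 4.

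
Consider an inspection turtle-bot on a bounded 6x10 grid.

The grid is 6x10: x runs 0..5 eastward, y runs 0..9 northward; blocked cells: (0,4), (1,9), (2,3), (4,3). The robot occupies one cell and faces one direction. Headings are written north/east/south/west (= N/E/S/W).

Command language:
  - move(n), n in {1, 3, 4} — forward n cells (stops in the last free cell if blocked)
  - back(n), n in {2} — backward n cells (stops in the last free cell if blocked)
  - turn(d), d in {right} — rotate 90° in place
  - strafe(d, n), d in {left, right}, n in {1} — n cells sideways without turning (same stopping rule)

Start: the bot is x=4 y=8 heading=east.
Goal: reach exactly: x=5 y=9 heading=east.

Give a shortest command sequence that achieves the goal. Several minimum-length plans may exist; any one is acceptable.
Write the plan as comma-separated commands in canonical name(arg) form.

move(3), strafe(left, 1)

from: x=4 y=8 heading=east
[1] after move(3): x=5 y=8 heading=east
[2] after strafe(left, 1): x=5 y=9 heading=east
no 1-step plan works, so 2 is optimal.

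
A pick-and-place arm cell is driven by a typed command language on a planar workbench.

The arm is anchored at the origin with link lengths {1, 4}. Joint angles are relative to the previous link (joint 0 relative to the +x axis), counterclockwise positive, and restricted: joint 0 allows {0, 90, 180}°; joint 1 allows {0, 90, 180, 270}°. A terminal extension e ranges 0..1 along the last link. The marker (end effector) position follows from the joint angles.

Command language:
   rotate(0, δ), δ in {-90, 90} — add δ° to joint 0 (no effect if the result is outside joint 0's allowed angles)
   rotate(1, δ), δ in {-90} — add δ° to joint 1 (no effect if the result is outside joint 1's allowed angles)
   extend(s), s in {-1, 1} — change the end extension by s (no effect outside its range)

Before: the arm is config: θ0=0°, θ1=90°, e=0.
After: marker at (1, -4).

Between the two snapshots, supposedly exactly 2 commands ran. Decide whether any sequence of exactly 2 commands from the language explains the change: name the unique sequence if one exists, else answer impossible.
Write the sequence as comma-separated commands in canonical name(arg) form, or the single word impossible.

initial: config: θ0=0°, θ1=90°, e=0
[1] after rotate(1, -90): config: θ0=0°, θ1=0°, e=0
[2] after rotate(1, -90): config: θ0=0°, θ1=270°, e=0
uniquely the one of 25 2-step routes that fits.

rotate(1, -90), rotate(1, -90)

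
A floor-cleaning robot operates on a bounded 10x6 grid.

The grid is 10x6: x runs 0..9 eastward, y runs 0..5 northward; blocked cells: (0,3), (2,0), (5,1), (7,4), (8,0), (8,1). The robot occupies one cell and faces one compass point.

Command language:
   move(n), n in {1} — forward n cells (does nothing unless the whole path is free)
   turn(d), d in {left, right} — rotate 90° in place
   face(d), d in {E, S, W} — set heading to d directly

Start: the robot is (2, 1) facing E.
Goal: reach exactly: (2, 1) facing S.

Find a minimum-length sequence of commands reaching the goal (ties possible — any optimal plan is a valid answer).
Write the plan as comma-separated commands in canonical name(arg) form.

turn(right)

begin: (2, 1) facing E
1. turn(right) → (2, 1) facing S
minimal: 1 command(s), checked below 1.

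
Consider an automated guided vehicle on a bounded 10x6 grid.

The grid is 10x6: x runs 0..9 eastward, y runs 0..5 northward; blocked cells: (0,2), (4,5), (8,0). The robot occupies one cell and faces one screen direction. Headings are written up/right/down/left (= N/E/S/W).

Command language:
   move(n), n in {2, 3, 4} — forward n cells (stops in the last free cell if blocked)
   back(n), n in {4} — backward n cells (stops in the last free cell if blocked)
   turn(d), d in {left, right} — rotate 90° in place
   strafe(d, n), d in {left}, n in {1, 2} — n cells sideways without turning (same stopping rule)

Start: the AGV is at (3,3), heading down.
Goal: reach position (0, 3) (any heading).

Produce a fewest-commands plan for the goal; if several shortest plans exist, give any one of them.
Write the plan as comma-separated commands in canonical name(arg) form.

turn(right), move(3)

initial: at (3,3), heading down
1. turn(right) → at (3,3), heading left
2. move(3) → at (0,3), heading left
minimal: 2 command(s), checked below 2.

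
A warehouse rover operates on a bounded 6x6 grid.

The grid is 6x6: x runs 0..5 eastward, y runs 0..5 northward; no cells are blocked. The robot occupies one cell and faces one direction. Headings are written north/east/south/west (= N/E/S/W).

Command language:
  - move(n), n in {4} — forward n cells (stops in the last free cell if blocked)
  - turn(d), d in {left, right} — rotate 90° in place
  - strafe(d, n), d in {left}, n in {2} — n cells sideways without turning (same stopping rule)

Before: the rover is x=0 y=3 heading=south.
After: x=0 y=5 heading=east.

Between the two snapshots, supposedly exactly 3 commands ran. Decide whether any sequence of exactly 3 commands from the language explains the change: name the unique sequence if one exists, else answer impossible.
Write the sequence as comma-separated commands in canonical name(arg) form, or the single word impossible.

key: the second strafe(left, 2) runs into the grid edge before its full distance
initial: x=0 y=3 heading=south
step 1 (turn(left)): x=0 y=3 heading=east
step 2 (strafe(left, 2)): x=0 y=5 heading=east
step 3 (strafe(left, 2)): x=0 y=5 heading=east
uniquely the one of 64 3-step routes that fits.

turn(left), strafe(left, 2), strafe(left, 2)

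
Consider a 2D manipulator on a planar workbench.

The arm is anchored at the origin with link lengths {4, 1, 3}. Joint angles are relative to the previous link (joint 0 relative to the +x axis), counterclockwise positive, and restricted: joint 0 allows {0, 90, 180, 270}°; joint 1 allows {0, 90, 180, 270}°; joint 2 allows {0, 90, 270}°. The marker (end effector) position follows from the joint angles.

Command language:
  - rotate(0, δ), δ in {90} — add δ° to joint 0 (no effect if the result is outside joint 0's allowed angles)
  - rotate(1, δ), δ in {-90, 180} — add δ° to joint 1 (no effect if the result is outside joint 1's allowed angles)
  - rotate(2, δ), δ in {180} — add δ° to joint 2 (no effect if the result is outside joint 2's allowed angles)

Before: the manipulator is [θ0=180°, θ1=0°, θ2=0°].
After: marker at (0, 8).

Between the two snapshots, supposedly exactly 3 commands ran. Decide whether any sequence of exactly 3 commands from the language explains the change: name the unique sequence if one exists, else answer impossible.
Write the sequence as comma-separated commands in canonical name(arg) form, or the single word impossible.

rotate(0, 90), rotate(0, 90), rotate(0, 90)

begin: [θ0=180°, θ1=0°, θ2=0°]
step 1 (rotate(0, 90)): [θ0=270°, θ1=0°, θ2=0°]
step 2 (rotate(0, 90)): [θ0=0°, θ1=0°, θ2=0°]
step 3 (rotate(0, 90)): [θ0=90°, θ1=0°, θ2=0°]
no other 3-command option fits: unique.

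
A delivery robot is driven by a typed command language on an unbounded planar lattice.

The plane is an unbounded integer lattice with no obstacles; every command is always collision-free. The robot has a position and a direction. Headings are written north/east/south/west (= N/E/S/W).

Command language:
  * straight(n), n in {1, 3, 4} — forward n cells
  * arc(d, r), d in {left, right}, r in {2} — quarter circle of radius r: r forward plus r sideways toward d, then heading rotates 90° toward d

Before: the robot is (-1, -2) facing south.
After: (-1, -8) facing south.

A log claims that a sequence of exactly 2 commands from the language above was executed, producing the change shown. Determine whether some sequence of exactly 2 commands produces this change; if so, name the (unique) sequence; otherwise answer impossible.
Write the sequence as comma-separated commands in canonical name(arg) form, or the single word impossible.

key: still facing S at the end — nothing in the sequence rotates
t0: (-1, -2) facing south
t=1 straight(3) ⇒ (-1, -5) facing south
t=2 straight(3) ⇒ (-1, -8) facing south
all 25 alternatives checked — unique.

straight(3), straight(3)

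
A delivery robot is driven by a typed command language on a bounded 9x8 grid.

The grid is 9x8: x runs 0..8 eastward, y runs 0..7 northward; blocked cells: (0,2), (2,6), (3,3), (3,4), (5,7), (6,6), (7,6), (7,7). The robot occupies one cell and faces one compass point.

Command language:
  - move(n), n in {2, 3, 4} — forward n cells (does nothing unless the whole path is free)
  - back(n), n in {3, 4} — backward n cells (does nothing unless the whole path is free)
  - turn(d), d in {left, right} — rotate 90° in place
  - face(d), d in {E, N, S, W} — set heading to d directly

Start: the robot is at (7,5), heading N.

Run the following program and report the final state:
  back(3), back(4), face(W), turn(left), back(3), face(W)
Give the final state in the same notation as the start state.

at (7,5), heading W

start: at (7,5), heading N
t=1 back(3) ⇒ at (7,2), heading N
t=2 back(4) ⇒ at (7,2), heading N
t=3 face(W) ⇒ at (7,2), heading W
t=4 turn(left) ⇒ at (7,2), heading S
t=5 back(3) ⇒ at (7,5), heading S
t=6 face(W) ⇒ at (7,5), heading W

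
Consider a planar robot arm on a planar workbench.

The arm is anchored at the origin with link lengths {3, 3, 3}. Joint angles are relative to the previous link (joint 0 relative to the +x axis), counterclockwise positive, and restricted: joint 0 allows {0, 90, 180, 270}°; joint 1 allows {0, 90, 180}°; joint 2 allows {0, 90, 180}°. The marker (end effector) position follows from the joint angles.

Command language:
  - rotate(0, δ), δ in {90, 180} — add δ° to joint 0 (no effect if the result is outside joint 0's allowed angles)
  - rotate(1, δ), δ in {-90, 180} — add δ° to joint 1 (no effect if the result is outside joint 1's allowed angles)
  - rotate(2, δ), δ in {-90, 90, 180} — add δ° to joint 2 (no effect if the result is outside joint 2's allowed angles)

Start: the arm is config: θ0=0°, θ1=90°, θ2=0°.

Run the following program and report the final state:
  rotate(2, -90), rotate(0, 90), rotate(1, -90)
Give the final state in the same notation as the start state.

t0: config: θ0=0°, θ1=90°, θ2=0°
t=1 rotate(2, -90) ⇒ config: θ0=0°, θ1=90°, θ2=0°
t=2 rotate(0, 90) ⇒ config: θ0=90°, θ1=90°, θ2=0°
t=3 rotate(1, -90) ⇒ config: θ0=90°, θ1=0°, θ2=0°

config: θ0=90°, θ1=0°, θ2=0°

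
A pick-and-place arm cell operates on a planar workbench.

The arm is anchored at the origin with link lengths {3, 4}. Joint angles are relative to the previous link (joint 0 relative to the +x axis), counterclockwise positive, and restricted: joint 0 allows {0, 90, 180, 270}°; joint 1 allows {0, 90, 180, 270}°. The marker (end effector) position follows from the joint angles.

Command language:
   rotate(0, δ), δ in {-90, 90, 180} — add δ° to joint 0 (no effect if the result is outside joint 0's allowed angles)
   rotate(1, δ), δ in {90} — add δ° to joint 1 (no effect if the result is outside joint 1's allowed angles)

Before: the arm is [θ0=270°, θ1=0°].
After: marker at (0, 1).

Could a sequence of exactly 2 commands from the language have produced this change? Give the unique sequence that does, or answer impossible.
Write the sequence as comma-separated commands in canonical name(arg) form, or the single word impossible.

t0: [θ0=270°, θ1=0°]
[1] after rotate(1, 90): [θ0=270°, θ1=90°]
[2] after rotate(1, 90): [θ0=270°, θ1=180°]
no rival 2-sequence matches.

rotate(1, 90), rotate(1, 90)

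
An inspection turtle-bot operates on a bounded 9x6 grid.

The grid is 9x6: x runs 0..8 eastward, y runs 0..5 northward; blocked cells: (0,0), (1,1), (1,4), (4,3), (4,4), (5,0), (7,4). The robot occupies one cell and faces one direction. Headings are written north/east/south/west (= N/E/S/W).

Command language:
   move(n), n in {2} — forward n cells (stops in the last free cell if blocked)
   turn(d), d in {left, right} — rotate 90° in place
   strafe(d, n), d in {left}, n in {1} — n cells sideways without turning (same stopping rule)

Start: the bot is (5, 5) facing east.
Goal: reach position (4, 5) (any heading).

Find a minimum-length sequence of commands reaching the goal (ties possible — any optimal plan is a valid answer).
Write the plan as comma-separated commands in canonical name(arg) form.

from: (5, 5) facing east
t=1 turn(left) ⇒ (5, 5) facing north
t=2 strafe(left, 1) ⇒ (4, 5) facing north
nothing shorter than 2 reaches the goal.

turn(left), strafe(left, 1)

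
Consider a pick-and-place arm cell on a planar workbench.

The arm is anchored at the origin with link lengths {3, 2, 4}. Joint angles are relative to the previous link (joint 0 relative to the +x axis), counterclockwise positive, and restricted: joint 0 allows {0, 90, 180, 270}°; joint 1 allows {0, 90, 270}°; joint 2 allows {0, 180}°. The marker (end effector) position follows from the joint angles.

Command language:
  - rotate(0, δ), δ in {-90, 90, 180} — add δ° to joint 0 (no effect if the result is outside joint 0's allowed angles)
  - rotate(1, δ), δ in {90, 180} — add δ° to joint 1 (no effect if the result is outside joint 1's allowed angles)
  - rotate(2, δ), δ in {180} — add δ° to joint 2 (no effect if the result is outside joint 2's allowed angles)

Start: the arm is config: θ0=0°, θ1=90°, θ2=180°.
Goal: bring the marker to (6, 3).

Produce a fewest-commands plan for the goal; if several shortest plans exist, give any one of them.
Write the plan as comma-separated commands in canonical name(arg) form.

from: config: θ0=0°, θ1=90°, θ2=180°
1. rotate(1, 180) → config: θ0=0°, θ1=270°, θ2=180°
2. rotate(2, 180) → config: θ0=0°, θ1=270°, θ2=0°
3. rotate(0, 90) → config: θ0=90°, θ1=270°, θ2=0°
shorter routes all fall short; 3 is best.

rotate(1, 180), rotate(2, 180), rotate(0, 90)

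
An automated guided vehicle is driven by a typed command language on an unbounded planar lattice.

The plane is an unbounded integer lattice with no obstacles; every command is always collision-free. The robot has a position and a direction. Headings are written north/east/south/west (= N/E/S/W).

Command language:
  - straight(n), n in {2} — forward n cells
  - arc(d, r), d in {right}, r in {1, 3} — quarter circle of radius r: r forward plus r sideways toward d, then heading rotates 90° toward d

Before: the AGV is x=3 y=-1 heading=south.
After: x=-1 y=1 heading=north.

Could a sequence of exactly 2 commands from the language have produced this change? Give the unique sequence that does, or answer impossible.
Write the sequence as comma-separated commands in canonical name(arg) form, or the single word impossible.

key: position moved to (-1,1) AND the heading swung to N — translation plus rotation needed
begin: x=3 y=-1 heading=south
step 1 (arc(right, 1)): x=2 y=-2 heading=west
step 2 (arc(right, 3)): x=-1 y=1 heading=north
uniquely the one of 9 2-step routes that fits.

arc(right, 1), arc(right, 3)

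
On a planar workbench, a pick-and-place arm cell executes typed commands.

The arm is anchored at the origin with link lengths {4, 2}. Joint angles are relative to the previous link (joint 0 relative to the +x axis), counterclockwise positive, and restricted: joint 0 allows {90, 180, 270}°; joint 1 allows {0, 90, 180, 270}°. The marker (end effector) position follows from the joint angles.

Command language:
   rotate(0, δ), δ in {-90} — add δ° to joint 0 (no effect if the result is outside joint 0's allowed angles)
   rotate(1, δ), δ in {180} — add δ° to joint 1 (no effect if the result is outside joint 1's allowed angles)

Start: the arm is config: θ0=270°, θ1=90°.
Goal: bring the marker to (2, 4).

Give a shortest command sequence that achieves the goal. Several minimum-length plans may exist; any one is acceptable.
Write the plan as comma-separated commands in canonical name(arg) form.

rotate(0, -90), rotate(0, -90), rotate(1, 180)

start: config: θ0=270°, θ1=90°
step 1 (rotate(0, -90)): config: θ0=180°, θ1=90°
step 2 (rotate(0, -90)): config: θ0=90°, θ1=90°
step 3 (rotate(1, 180)): config: θ0=90°, θ1=270°
shorter routes all fall short; 3 is best.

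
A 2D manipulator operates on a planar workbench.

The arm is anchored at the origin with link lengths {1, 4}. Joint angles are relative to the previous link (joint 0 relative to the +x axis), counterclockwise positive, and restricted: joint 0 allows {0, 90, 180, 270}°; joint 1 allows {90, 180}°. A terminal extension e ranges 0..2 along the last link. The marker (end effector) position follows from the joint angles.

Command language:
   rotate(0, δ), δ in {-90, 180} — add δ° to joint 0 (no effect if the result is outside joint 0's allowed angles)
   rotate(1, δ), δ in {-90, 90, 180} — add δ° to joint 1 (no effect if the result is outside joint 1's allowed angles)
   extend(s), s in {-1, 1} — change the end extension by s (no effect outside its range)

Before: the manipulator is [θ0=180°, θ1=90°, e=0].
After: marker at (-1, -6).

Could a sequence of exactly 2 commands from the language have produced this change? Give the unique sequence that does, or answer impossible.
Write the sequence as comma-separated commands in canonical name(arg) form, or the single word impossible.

extend(1), extend(1)

from: [θ0=180°, θ1=90°, e=0]
t=1 extend(1) ⇒ [θ0=180°, θ1=90°, e=1]
t=2 extend(1) ⇒ [θ0=180°, θ1=90°, e=2]
no other 2-command option fits: unique.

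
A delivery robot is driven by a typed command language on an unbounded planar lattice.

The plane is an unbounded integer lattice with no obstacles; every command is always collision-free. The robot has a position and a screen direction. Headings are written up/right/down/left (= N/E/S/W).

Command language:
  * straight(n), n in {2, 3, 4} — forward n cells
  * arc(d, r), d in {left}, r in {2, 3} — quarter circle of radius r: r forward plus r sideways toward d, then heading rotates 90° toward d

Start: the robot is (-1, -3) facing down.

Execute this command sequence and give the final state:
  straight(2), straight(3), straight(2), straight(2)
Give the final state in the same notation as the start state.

(-1, -12) facing down

start: (-1, -3) facing down
[1] after straight(2): (-1, -5) facing down
[2] after straight(3): (-1, -8) facing down
[3] after straight(2): (-1, -10) facing down
[4] after straight(2): (-1, -12) facing down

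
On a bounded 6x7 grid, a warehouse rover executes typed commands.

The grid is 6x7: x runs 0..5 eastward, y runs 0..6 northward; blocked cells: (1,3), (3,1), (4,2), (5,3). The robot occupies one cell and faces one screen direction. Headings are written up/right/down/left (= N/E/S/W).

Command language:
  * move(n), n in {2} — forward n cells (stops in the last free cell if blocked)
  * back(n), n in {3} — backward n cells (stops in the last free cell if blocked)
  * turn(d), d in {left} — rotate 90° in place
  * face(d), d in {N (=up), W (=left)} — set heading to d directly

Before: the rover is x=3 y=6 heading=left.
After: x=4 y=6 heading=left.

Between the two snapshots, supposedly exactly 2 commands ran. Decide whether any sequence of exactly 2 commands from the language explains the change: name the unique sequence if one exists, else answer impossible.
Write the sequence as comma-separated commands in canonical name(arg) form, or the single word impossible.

key: order matters: swapping move(2) and back(3) lands elsewhere
from: x=3 y=6 heading=left
[1] after move(2): x=1 y=6 heading=left
[2] after back(3): x=4 y=6 heading=left
no rival 2-sequence matches.

move(2), back(3)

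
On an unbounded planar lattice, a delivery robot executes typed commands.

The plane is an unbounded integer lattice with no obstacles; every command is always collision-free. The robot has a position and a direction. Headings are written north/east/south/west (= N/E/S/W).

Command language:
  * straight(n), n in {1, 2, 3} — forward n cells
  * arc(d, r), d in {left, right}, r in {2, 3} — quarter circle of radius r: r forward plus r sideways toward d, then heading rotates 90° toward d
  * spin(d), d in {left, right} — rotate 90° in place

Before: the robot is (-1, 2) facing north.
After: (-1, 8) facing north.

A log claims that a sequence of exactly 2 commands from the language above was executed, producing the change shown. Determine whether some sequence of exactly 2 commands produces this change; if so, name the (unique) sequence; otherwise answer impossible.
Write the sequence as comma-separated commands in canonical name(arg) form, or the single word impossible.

straight(3), straight(3)

key: heading stays N — no command in the sequence turns
initial: (-1, 2) facing north
1. straight(3) → (-1, 5) facing north
2. straight(3) → (-1, 8) facing north
no other 2-command option fits: unique.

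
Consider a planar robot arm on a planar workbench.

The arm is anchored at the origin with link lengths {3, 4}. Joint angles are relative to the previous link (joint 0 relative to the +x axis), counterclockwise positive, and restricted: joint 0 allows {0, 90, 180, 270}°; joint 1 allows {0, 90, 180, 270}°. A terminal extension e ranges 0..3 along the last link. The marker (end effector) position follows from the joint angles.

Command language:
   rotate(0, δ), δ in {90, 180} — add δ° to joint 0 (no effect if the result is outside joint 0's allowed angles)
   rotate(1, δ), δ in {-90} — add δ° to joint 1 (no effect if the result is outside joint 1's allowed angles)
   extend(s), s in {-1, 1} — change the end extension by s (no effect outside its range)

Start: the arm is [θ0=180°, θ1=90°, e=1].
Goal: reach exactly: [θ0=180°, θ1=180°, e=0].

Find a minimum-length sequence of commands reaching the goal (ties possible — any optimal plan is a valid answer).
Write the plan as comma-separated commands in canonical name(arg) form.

extend(-1), rotate(1, -90), rotate(1, -90), rotate(1, -90)

from: [θ0=180°, θ1=90°, e=1]
[1] after extend(-1): [θ0=180°, θ1=90°, e=0]
[2] after rotate(1, -90): [θ0=180°, θ1=0°, e=0]
[3] after rotate(1, -90): [θ0=180°, θ1=270°, e=0]
[4] after rotate(1, -90): [θ0=180°, θ1=180°, e=0]
shorter routes all fall short; 4 is best.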